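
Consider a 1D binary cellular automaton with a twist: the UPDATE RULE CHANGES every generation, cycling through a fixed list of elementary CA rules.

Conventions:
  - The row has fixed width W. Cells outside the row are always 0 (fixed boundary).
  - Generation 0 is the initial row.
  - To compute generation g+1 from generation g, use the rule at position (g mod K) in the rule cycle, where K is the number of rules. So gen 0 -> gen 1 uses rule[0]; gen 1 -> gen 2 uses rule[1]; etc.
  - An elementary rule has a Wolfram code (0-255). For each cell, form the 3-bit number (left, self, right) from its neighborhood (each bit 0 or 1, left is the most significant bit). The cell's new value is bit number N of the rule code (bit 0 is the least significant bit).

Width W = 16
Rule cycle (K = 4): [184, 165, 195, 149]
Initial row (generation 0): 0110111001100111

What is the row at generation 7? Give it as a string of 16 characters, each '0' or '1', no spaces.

Gen 0: 0110111001100111
Gen 1 (rule 184): 0101110101010110
Gen 2 (rule 165): 0110101111111000
Gen 3 (rule 195): 1010000111111011
Gen 4 (rule 149): 1011110011110000
Gen 5 (rule 184): 0111101011101000
Gen 6 (rule 165): 0011011101011011
Gen 7 (rule 195): 1101001100001001

Answer: 1101001100001001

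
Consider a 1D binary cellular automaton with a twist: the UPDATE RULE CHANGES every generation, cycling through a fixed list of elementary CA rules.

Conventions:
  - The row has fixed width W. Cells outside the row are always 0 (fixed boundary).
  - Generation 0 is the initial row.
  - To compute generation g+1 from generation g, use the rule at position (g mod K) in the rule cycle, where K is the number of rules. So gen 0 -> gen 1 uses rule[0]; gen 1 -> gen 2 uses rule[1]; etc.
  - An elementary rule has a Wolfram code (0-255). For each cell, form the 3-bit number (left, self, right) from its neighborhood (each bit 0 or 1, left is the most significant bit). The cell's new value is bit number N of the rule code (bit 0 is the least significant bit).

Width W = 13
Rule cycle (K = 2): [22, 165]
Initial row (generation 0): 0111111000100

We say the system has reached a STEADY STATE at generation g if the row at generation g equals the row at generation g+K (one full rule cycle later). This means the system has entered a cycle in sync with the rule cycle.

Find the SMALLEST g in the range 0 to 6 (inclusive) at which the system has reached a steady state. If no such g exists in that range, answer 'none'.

Gen 0: 0111111000100
Gen 1 (rule 22): 1000000101110
Gen 2 (rule 165): 1011110110100
Gen 3 (rule 22): 1000000000110
Gen 4 (rule 165): 1011111110000
Gen 5 (rule 22): 1000000001000
Gen 6 (rule 165): 1011111101011
Gen 7 (rule 22): 1000000001000
Gen 8 (rule 165): 1011111101011

Answer: 5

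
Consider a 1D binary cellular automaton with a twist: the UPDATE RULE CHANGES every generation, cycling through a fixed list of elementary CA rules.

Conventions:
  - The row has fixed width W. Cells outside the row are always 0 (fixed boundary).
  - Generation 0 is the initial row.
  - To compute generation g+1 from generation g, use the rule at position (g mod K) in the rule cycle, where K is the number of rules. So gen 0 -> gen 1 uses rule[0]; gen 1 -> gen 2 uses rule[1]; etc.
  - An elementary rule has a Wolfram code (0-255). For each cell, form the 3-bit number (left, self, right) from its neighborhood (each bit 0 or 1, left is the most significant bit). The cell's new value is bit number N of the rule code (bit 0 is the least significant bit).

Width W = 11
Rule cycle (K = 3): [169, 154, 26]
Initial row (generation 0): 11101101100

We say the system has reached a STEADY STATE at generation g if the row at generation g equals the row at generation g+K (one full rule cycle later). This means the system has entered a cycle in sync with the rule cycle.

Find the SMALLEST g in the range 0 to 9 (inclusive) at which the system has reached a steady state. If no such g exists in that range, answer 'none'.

Gen 0: 11101101100
Gen 1 (rule 169): 11011011001
Gen 2 (rule 154): 10010010110
Gen 3 (rule 26): 01101100101
Gen 4 (rule 169): 01011000010
Gen 5 (rule 154): 10010100101
Gen 6 (rule 26): 01100011000
Gen 7 (rule 169): 01001010011
Gen 8 (rule 154): 10110001110
Gen 9 (rule 26): 00101011001
Gen 10 (rule 169): 10010110000
Gen 11 (rule 154): 01100101000
Gen 12 (rule 26): 11011000100

Answer: none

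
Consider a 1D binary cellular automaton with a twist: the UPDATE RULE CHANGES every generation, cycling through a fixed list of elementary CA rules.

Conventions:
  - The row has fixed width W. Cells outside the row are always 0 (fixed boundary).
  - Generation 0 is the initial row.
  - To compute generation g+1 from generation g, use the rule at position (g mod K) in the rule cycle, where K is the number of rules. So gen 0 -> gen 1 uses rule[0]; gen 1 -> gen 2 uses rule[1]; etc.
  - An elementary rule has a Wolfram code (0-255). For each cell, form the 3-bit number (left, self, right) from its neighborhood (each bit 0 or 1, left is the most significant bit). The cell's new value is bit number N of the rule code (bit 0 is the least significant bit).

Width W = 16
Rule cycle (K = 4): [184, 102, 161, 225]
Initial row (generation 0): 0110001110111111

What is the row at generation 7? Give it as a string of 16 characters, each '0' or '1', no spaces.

Gen 0: 0110001110111111
Gen 1 (rule 184): 0101001101111110
Gen 2 (rule 102): 1111010110000010
Gen 3 (rule 161): 0110101000111000
Gen 4 (rule 225): 0011010010011011
Gen 5 (rule 184): 0010101001010110
Gen 6 (rule 102): 0111111011111010
Gen 7 (rule 161): 0011110101110100

Answer: 0011110101110100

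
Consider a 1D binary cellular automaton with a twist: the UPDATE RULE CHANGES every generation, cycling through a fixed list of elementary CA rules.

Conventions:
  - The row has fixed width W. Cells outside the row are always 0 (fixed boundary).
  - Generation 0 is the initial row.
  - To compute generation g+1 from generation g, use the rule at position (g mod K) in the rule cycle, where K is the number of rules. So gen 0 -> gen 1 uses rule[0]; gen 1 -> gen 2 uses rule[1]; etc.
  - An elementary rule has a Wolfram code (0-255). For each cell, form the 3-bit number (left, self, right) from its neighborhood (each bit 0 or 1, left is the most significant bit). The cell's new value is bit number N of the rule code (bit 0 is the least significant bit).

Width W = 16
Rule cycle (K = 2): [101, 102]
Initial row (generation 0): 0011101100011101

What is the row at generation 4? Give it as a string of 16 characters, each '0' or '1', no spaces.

Gen 0: 0011101100011101
Gen 1 (rule 101): 1000110101000111
Gen 2 (rule 102): 1001011111001001
Gen 3 (rule 101): 1001100001001001
Gen 4 (rule 102): 1010100011011011

Answer: 1010100011011011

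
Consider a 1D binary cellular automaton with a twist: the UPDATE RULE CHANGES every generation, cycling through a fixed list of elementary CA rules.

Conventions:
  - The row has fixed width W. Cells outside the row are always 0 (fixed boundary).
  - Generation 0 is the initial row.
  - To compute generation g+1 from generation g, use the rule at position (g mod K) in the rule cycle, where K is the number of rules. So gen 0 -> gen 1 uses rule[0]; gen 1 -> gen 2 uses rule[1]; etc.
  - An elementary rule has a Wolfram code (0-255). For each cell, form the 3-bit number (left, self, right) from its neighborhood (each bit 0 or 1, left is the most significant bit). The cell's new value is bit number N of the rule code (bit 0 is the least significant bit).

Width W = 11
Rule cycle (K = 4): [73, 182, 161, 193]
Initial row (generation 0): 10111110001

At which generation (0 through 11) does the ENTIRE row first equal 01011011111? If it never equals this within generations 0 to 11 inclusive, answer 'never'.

Answer: 10

Derivation:
Gen 0: 10111110001
Gen 1 (rule 73): 00100010100
Gen 2 (rule 182): 01110111110
Gen 3 (rule 161): 00101011100
Gen 4 (rule 193): 10000001101
Gen 5 (rule 73): 00111101100
Gen 6 (rule 182): 01011010010
Gen 7 (rule 161): 00100100000
Gen 8 (rule 193): 10000001111
Gen 9 (rule 73): 00111101001
Gen 10 (rule 182): 01011011111
Gen 11 (rule 161): 00100101110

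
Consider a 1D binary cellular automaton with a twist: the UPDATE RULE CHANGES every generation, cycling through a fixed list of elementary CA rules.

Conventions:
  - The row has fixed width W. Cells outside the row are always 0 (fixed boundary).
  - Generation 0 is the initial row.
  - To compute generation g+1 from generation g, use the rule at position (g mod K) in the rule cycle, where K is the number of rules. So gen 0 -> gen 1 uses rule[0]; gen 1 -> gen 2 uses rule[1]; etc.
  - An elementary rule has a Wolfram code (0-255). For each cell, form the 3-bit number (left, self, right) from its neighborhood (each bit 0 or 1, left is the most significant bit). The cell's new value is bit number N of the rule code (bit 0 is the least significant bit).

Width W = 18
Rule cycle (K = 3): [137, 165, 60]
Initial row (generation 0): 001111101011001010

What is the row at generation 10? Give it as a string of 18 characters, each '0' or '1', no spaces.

Answer: 000000111110011001

Derivation:
Gen 0: 001111101011001010
Gen 1 (rule 137): 101111000010000000
Gen 2 (rule 165): 110110011010111111
Gen 3 (rule 60): 101101010111100000
Gen 4 (rule 137): 001000000111001111
Gen 5 (rule 165): 101011110010000110
Gen 6 (rule 60): 111110001011000101
Gen 7 (rule 137): 111100100010010000
Gen 8 (rule 165): 011000101010010111
Gen 9 (rule 60): 010100111111011100
Gen 10 (rule 137): 000000111110011001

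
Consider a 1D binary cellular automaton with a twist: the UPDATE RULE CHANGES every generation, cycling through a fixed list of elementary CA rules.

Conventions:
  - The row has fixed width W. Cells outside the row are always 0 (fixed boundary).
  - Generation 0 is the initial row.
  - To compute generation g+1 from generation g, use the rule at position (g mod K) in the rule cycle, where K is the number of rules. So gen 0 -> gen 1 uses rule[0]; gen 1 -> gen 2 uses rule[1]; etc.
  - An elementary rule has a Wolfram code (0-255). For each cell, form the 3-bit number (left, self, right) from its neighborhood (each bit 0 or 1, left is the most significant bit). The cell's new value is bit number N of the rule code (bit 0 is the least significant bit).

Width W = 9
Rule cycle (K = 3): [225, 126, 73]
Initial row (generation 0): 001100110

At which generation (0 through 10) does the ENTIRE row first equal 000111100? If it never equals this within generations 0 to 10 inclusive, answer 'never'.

Answer: 7

Derivation:
Gen 0: 001100110
Gen 1 (rule 225): 100100010
Gen 2 (rule 126): 111110111
Gen 3 (rule 73): 100010101
Gen 4 (rule 225): 001001010
Gen 5 (rule 126): 011111111
Gen 6 (rule 73): 010000001
Gen 7 (rule 225): 000111100
Gen 8 (rule 126): 001100110
Gen 9 (rule 73): 101100110
Gen 10 (rule 225): 010100010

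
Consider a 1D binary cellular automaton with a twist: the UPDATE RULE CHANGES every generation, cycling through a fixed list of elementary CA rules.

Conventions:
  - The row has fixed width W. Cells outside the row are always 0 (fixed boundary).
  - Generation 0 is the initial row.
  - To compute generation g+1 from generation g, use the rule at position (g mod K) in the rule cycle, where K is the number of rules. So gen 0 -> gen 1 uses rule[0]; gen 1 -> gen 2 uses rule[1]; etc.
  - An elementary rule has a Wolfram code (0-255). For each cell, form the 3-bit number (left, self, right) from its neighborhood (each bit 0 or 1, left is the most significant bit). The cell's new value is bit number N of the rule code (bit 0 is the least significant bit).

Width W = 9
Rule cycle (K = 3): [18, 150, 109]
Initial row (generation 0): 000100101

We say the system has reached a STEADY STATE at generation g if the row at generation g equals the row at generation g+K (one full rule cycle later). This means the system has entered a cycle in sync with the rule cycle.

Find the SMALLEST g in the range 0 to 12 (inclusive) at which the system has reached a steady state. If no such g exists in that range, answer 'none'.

Answer: 7

Derivation:
Gen 0: 000100101
Gen 1 (rule 18): 001011000
Gen 2 (rule 150): 011000100
Gen 3 (rule 109): 011010101
Gen 4 (rule 18): 100000000
Gen 5 (rule 150): 110000000
Gen 6 (rule 109): 110111111
Gen 7 (rule 18): 000000000
Gen 8 (rule 150): 000000000
Gen 9 (rule 109): 111111111
Gen 10 (rule 18): 000000000
Gen 11 (rule 150): 000000000
Gen 12 (rule 109): 111111111
Gen 13 (rule 18): 000000000
Gen 14 (rule 150): 000000000
Gen 15 (rule 109): 111111111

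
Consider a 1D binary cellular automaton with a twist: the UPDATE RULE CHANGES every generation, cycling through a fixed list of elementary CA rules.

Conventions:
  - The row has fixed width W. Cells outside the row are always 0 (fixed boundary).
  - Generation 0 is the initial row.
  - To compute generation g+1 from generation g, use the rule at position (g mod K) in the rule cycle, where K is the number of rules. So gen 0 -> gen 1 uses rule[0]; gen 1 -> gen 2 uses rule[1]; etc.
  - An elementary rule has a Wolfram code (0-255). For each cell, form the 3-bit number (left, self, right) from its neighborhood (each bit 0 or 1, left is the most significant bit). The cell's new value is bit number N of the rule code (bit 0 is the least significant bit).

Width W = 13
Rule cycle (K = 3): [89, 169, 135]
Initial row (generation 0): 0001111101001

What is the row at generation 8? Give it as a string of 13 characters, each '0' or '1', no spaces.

Gen 0: 0001111101001
Gen 1 (rule 89): 1101000100100
Gen 2 (rule 169): 1010010000001
Gen 3 (rule 135): 1010110111111
Gen 4 (rule 89): 0000110100001
Gen 5 (rule 169): 1110101001100
Gen 6 (rule 135): 0100101010001
Gen 7 (rule 89): 0010000001100
Gen 8 (rule 169): 1000111101001

Answer: 1000111101001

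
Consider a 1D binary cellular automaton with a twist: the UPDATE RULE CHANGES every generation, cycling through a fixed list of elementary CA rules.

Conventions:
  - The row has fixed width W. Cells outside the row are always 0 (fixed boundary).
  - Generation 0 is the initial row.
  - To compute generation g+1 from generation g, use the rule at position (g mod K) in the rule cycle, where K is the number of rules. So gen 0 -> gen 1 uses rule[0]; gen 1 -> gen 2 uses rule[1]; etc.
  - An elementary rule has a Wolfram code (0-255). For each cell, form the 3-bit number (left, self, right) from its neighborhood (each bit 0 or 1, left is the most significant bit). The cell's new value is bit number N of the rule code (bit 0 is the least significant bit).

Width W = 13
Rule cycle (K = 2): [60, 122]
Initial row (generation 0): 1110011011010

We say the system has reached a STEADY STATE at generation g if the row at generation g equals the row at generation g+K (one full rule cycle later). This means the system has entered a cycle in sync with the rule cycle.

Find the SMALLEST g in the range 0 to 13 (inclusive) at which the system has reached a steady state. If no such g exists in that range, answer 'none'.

Gen 0: 1110011011010
Gen 1 (rule 60): 1001010110111
Gen 2 (rule 122): 0110101111101
Gen 3 (rule 60): 0101111000011
Gen 4 (rule 122): 1011001100111
Gen 5 (rule 60): 1110101010100
Gen 6 (rule 122): 1011010101010
Gen 7 (rule 60): 1110111111111
Gen 8 (rule 122): 1011100000001
Gen 9 (rule 60): 1110010000001
Gen 10 (rule 122): 1011101000010
Gen 11 (rule 60): 1110011100011
Gen 12 (rule 122): 1011110110111
Gen 13 (rule 60): 1110001101100
Gen 14 (rule 122): 1011011111110
Gen 15 (rule 60): 1110110000001

Answer: none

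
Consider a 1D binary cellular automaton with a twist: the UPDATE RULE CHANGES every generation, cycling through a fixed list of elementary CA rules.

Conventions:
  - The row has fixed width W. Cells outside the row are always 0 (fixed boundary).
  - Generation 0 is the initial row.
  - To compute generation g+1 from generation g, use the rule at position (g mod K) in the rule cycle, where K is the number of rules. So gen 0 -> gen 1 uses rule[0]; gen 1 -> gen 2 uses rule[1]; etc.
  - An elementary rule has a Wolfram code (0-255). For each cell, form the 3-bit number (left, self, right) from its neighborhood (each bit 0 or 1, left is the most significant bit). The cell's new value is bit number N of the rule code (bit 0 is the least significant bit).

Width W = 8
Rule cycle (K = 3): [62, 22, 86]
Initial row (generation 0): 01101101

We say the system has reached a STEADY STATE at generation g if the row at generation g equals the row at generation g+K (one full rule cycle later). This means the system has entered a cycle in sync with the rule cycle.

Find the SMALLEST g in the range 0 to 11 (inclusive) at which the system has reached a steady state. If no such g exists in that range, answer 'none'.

Answer: 2

Derivation:
Gen 0: 01101101
Gen 1 (rule 62): 11011011
Gen 2 (rule 22): 00000000
Gen 3 (rule 86): 00000000
Gen 4 (rule 62): 00000000
Gen 5 (rule 22): 00000000
Gen 6 (rule 86): 00000000
Gen 7 (rule 62): 00000000
Gen 8 (rule 22): 00000000
Gen 9 (rule 86): 00000000
Gen 10 (rule 62): 00000000
Gen 11 (rule 22): 00000000
Gen 12 (rule 86): 00000000
Gen 13 (rule 62): 00000000
Gen 14 (rule 22): 00000000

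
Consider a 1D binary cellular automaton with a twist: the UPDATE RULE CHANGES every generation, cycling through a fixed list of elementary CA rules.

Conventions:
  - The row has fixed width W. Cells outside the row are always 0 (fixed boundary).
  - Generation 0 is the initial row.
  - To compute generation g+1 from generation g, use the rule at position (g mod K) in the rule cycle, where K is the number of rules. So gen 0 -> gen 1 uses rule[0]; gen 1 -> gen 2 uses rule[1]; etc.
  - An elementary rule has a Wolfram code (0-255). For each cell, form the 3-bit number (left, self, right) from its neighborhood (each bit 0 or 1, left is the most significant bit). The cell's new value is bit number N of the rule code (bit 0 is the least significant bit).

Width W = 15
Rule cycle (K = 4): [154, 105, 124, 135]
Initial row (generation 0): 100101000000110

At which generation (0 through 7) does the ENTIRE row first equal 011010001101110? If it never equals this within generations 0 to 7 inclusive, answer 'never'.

Answer: 2

Derivation:
Gen 0: 100101000000110
Gen 1 (rule 154): 011000100001101
Gen 2 (rule 105): 011010001101110
Gen 3 (rule 124): 011111001111011
Gen 4 (rule 135): 101110010110000
Gen 5 (rule 154): 001101100101000
Gen 6 (rule 105): 101111100010011
Gen 7 (rule 124): 111000110011011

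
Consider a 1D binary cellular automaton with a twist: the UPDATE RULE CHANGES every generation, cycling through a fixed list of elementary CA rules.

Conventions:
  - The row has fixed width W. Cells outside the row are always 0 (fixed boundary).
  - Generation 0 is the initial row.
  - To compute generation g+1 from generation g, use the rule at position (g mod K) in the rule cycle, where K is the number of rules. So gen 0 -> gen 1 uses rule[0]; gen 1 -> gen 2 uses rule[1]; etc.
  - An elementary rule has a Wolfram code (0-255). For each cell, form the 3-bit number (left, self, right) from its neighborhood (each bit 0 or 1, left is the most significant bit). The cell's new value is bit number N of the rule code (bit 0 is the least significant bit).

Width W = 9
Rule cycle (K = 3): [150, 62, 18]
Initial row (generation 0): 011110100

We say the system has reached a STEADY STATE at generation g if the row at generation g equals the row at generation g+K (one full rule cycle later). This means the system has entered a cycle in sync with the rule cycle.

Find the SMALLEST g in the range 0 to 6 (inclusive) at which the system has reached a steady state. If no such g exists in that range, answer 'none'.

Gen 0: 011110100
Gen 1 (rule 150): 101100110
Gen 2 (rule 62): 111011101
Gen 3 (rule 18): 000000000
Gen 4 (rule 150): 000000000
Gen 5 (rule 62): 000000000
Gen 6 (rule 18): 000000000
Gen 7 (rule 150): 000000000
Gen 8 (rule 62): 000000000
Gen 9 (rule 18): 000000000

Answer: 3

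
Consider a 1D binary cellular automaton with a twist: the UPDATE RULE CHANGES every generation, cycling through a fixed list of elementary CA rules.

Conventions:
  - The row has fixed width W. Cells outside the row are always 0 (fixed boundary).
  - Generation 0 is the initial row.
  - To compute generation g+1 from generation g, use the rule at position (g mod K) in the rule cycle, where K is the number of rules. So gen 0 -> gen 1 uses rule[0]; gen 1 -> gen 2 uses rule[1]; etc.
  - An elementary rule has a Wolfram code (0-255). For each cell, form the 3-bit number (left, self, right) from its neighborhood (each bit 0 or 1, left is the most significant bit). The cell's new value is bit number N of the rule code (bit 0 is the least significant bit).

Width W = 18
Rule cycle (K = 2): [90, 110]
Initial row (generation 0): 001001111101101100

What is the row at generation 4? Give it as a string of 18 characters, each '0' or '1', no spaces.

Gen 0: 001001111101101100
Gen 1 (rule 90): 010111000101101110
Gen 2 (rule 110): 111101001111111010
Gen 3 (rule 90): 100100111000001001
Gen 4 (rule 110): 101101101000011011

Answer: 101101101000011011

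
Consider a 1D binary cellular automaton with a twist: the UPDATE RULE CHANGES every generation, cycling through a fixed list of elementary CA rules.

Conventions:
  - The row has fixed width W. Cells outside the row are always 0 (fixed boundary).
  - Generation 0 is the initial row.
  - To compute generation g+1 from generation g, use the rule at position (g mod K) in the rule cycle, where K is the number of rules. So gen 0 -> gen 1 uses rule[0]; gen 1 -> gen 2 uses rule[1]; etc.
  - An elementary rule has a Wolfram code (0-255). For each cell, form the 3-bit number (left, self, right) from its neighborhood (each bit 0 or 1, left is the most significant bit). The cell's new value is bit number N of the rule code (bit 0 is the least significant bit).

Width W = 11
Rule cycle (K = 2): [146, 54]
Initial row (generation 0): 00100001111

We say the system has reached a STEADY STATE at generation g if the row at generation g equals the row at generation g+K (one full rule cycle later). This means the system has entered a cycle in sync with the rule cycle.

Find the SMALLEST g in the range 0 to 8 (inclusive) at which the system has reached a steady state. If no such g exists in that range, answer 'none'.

Answer: 6

Derivation:
Gen 0: 00100001111
Gen 1 (rule 146): 01010010110
Gen 2 (rule 54): 11111111001
Gen 3 (rule 146): 01111110110
Gen 4 (rule 54): 10000001001
Gen 5 (rule 146): 01000010110
Gen 6 (rule 54): 11100111001
Gen 7 (rule 146): 01011010110
Gen 8 (rule 54): 11100111001
Gen 9 (rule 146): 01011010110
Gen 10 (rule 54): 11100111001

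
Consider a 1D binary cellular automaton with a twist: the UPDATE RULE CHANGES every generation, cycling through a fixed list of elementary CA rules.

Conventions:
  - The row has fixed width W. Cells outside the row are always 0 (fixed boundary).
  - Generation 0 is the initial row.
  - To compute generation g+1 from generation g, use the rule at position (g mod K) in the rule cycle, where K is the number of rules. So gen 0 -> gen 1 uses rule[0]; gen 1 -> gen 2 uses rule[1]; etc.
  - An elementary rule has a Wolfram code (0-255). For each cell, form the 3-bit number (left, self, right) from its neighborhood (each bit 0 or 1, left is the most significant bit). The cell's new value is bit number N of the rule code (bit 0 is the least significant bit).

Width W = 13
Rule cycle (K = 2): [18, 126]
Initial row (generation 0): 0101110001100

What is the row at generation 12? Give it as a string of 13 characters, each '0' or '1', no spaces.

Gen 0: 0101110001100
Gen 1 (rule 18): 1000001010010
Gen 2 (rule 126): 1100011111111
Gen 3 (rule 18): 0010100000000
Gen 4 (rule 126): 0111110000000
Gen 5 (rule 18): 1000001000000
Gen 6 (rule 126): 1100011100000
Gen 7 (rule 18): 0010100010000
Gen 8 (rule 126): 0111110111000
Gen 9 (rule 18): 1000000000100
Gen 10 (rule 126): 1100000001110
Gen 11 (rule 18): 0010000010001
Gen 12 (rule 126): 0111000111011

Answer: 0111000111011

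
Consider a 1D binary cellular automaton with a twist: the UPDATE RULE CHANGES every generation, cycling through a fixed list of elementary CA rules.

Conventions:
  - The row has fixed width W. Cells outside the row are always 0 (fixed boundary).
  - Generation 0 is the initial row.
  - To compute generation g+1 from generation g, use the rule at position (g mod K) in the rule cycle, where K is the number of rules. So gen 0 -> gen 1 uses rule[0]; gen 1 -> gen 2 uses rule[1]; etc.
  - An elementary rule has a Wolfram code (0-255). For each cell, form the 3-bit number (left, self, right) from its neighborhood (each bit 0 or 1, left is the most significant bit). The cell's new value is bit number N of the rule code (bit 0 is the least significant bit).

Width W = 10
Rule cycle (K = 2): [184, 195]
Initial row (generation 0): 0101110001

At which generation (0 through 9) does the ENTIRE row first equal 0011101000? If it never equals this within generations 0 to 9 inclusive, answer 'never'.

Gen 0: 0101110001
Gen 1 (rule 184): 0011101000
Gen 2 (rule 195): 1101100011
Gen 3 (rule 184): 1011010010
Gen 4 (rule 195): 0001000100
Gen 5 (rule 184): 0000100010
Gen 6 (rule 195): 1111001100
Gen 7 (rule 184): 1110101010
Gen 8 (rule 195): 0110000000
Gen 9 (rule 184): 0101000000

Answer: 1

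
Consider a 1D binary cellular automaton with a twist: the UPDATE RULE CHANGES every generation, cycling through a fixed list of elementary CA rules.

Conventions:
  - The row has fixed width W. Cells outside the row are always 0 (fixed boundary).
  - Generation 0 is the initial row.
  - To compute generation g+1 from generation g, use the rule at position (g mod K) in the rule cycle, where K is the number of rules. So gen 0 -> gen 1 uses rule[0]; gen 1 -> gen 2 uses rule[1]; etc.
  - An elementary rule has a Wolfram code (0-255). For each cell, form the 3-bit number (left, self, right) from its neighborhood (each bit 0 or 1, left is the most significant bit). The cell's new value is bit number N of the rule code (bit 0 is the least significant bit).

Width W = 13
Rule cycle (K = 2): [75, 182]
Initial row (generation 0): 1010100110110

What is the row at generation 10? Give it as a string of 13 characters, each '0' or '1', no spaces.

Answer: 1111111011111

Derivation:
Gen 0: 1010100110110
Gen 1 (rule 75): 0000001110110
Gen 2 (rule 182): 0000010101001
Gen 3 (rule 75): 1111100000010
Gen 4 (rule 182): 0111010000111
Gen 5 (rule 75): 1101000111101
Gen 6 (rule 182): 0011101011011
Gen 7 (rule 75): 1110100011011
Gen 8 (rule 182): 0101110100100
Gen 9 (rule 75): 1001010001001
Gen 10 (rule 182): 1111111011111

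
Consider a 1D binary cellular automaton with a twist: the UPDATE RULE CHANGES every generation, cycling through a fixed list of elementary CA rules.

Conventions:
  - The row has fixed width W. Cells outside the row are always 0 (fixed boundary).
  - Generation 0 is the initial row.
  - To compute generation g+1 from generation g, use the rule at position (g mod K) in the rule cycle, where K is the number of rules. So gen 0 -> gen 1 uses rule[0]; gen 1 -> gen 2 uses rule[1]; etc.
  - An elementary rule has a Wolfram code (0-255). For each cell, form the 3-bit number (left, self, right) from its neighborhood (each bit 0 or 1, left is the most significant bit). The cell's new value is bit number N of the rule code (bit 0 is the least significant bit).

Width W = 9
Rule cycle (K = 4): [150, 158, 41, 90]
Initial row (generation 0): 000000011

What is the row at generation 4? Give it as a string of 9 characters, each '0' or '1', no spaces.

Answer: 100100100

Derivation:
Gen 0: 000000011
Gen 1 (rule 150): 000000100
Gen 2 (rule 158): 000001110
Gen 3 (rule 41): 111101000
Gen 4 (rule 90): 100100100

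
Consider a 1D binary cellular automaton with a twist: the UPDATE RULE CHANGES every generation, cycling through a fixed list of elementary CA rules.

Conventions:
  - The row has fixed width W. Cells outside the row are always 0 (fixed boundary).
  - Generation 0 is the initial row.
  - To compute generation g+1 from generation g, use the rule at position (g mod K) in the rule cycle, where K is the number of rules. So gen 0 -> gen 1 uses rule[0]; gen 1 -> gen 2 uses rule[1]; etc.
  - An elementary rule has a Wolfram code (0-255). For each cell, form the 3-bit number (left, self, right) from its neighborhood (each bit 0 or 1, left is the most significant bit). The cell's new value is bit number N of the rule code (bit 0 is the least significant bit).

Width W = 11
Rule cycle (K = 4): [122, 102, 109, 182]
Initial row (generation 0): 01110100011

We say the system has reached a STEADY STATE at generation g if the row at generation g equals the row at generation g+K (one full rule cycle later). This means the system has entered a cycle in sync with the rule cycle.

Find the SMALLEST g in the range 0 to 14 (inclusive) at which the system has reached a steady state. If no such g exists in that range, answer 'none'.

Answer: none

Derivation:
Gen 0: 01110100011
Gen 1 (rule 122): 11011010111
Gen 2 (rule 102): 01101111001
Gen 3 (rule 109): 01111001001
Gen 4 (rule 182): 10110111111
Gen 5 (rule 122): 01111100001
Gen 6 (rule 102): 10000100011
Gen 7 (rule 109): 10110101011
Gen 8 (rule 182): 11001111100
Gen 9 (rule 122): 11111000110
Gen 10 (rule 102): 00001001010
Gen 11 (rule 109): 11101001110
Gen 12 (rule 182): 01011110101
Gen 13 (rule 122): 10110011010
Gen 14 (rule 102): 11010101110
Gen 15 (rule 109): 11111111010
Gen 16 (rule 182): 01111110111
Gen 17 (rule 122): 11000011101
Gen 18 (rule 102): 01000100111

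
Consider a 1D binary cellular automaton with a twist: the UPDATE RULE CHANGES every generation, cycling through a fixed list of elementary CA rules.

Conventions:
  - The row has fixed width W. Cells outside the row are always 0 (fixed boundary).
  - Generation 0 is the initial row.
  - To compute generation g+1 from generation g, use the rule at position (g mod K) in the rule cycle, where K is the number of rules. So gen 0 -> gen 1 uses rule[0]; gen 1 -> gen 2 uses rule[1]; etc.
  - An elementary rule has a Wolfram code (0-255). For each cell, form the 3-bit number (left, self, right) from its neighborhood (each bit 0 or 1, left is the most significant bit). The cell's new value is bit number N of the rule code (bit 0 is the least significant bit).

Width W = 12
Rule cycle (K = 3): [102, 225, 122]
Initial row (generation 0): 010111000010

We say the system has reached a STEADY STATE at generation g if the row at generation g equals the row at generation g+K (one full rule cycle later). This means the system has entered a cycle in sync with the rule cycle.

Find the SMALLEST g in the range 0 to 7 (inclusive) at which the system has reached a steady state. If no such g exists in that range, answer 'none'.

Answer: none

Derivation:
Gen 0: 010111000010
Gen 1 (rule 102): 111001000110
Gen 2 (rule 225): 011000010010
Gen 3 (rule 122): 111100101101
Gen 4 (rule 102): 000101110111
Gen 5 (rule 225): 110010111011
Gen 6 (rule 122): 111101101111
Gen 7 (rule 102): 000110110001
Gen 8 (rule 225): 110011010100
Gen 9 (rule 122): 111111101010
Gen 10 (rule 102): 000000111110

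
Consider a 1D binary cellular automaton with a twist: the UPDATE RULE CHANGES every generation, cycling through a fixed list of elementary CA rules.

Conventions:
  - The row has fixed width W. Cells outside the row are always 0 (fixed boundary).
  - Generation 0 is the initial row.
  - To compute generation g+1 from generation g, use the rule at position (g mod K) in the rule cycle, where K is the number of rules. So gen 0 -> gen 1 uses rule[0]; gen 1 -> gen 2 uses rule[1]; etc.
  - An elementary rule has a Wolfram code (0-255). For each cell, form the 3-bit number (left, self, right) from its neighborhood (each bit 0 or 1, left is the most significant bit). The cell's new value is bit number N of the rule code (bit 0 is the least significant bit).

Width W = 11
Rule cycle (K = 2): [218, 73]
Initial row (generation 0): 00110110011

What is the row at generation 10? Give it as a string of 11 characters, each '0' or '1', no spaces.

Answer: 11111000110

Derivation:
Gen 0: 00110110011
Gen 1 (rule 218): 01110111111
Gen 2 (rule 73): 01010100001
Gen 3 (rule 218): 10000010010
Gen 4 (rule 73): 00111000000
Gen 5 (rule 218): 01111100000
Gen 6 (rule 73): 01000101111
Gen 7 (rule 218): 10101001111
Gen 8 (rule 73): 00000001001
Gen 9 (rule 218): 00000010110
Gen 10 (rule 73): 11111000110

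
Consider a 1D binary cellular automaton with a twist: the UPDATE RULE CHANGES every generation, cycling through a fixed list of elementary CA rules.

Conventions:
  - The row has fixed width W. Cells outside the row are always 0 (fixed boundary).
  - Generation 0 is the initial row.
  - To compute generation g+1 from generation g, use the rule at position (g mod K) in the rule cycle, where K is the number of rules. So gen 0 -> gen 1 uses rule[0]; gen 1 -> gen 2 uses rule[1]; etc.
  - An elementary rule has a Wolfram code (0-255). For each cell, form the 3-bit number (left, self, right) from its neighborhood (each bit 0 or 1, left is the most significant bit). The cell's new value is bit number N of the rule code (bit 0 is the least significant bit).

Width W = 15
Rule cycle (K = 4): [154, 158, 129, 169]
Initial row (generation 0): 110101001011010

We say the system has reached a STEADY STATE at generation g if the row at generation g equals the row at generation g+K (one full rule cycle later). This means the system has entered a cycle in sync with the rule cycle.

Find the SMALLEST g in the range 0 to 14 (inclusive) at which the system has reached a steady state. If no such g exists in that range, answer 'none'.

Answer: none

Derivation:
Gen 0: 110101001011010
Gen 1 (rule 154): 100000110010001
Gen 2 (rule 158): 110001101111011
Gen 3 (rule 129): 000100000110000
Gen 4 (rule 169): 110001110100111
Gen 5 (rule 154): 101011100011110
Gen 6 (rule 158): 101011010111101
Gen 7 (rule 129): 000000000011000
Gen 8 (rule 169): 111111111010011
Gen 9 (rule 154): 111111110001110
Gen 10 (rule 158): 111111101011101
Gen 11 (rule 129): 011111000001000
Gen 12 (rule 169): 011110011100011
Gen 13 (rule 154): 111101111010110
Gen 14 (rule 158): 111001110010101
Gen 15 (rule 129): 010000100000000
Gen 16 (rule 169): 000110001111111
Gen 17 (rule 154): 001101011111110
Gen 18 (rule 158): 011001011111101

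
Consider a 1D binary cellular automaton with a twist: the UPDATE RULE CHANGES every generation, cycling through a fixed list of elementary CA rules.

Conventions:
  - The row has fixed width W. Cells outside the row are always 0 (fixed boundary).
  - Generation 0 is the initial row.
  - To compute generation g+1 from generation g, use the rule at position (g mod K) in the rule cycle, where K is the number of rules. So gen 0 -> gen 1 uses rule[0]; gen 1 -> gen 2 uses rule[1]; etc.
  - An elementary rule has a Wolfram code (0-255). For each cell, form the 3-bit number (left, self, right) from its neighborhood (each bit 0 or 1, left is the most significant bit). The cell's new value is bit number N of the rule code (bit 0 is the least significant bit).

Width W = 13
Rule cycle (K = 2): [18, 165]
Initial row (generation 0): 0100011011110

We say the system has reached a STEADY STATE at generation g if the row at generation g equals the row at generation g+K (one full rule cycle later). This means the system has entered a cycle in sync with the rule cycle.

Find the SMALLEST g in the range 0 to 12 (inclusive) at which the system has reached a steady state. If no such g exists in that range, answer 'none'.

Answer: 3

Derivation:
Gen 0: 0100011011110
Gen 1 (rule 18): 1010100000001
Gen 2 (rule 165): 1111101111101
Gen 3 (rule 18): 0000000000000
Gen 4 (rule 165): 1111111111111
Gen 5 (rule 18): 0000000000000
Gen 6 (rule 165): 1111111111111
Gen 7 (rule 18): 0000000000000
Gen 8 (rule 165): 1111111111111
Gen 9 (rule 18): 0000000000000
Gen 10 (rule 165): 1111111111111
Gen 11 (rule 18): 0000000000000
Gen 12 (rule 165): 1111111111111
Gen 13 (rule 18): 0000000000000
Gen 14 (rule 165): 1111111111111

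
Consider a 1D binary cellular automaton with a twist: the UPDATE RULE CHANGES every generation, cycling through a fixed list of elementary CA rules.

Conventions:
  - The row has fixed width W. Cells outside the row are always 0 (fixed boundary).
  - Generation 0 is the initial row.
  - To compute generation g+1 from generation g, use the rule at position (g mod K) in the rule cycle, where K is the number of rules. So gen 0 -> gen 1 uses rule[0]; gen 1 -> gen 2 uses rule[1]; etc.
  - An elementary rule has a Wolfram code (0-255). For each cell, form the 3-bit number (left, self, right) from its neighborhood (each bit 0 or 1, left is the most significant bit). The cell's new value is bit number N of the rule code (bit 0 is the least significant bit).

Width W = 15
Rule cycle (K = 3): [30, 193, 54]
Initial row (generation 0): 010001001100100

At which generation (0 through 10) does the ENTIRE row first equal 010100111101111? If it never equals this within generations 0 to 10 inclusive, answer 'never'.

Answer: never

Derivation:
Gen 0: 010001001100100
Gen 1 (rule 30): 111011111011110
Gen 2 (rule 193): 011001111001110
Gen 3 (rule 54): 100110000110001
Gen 4 (rule 30): 111101001101011
Gen 5 (rule 193): 011100000100001
Gen 6 (rule 54): 100010001110011
Gen 7 (rule 30): 110111011001110
Gen 8 (rule 193): 010011001000110
Gen 9 (rule 54): 111100111101001
Gen 10 (rule 30): 100011100001111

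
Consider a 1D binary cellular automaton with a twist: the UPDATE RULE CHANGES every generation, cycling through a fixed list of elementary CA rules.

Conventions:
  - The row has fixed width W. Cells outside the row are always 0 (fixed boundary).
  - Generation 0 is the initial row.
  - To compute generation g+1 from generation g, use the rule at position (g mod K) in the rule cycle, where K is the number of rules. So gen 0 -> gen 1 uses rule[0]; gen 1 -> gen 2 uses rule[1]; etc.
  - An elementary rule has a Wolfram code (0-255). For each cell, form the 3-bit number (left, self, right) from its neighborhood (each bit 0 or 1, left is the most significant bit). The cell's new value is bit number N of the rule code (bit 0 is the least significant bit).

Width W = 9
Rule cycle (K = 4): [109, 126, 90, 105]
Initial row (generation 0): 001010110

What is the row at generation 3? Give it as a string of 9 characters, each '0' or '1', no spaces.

Gen 0: 001010110
Gen 1 (rule 109): 101111110
Gen 2 (rule 126): 111000011
Gen 3 (rule 90): 101100111

Answer: 101100111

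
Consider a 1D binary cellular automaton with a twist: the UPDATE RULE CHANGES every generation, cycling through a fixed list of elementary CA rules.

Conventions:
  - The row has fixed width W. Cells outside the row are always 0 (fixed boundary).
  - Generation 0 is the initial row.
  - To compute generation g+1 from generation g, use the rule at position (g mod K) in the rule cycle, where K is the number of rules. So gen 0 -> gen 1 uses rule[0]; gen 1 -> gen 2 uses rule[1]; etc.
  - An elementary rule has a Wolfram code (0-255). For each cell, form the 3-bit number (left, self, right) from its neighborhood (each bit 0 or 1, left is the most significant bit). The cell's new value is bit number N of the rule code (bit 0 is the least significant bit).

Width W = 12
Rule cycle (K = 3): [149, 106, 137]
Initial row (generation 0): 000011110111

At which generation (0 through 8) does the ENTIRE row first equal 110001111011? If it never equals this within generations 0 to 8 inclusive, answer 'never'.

Gen 0: 000011110111
Gen 1 (rule 149): 111001100010
Gen 2 (rule 106): 101011100100
Gen 3 (rule 137): 000011000001
Gen 4 (rule 149): 111000111101
Gen 5 (rule 106): 101001100110
Gen 6 (rule 137): 000001000100
Gen 7 (rule 149): 111101110111
Gen 8 (rule 106): 100111011101

Answer: never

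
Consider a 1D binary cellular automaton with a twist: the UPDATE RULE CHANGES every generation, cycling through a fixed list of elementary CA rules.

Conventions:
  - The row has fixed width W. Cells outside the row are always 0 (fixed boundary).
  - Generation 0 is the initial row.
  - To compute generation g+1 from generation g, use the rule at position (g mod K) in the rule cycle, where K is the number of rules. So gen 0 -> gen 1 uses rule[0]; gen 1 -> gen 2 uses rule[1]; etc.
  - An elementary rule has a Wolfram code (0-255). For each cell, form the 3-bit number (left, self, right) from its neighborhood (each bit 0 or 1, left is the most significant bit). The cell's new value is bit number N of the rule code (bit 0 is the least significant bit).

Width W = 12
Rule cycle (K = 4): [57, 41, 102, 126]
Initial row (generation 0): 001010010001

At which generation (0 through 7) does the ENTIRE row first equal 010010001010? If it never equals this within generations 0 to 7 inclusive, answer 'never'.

Answer: never

Derivation:
Gen 0: 001010010001
Gen 1 (rule 57): 100101001100
Gen 2 (rule 41): 000010001001
Gen 3 (rule 102): 000110011011
Gen 4 (rule 126): 001111111111
Gen 5 (rule 57): 101000000000
Gen 6 (rule 41): 010011111111
Gen 7 (rule 102): 110100000001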